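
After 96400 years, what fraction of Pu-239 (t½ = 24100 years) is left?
N/N₀ = (1/2)^(t/t½) = 0.0625 = 6.25%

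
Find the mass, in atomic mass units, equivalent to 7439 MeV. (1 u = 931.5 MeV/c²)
m = E/c² = 7.986 u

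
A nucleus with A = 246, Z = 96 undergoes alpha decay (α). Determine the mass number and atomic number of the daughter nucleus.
Daughter: A = 242, Z = 94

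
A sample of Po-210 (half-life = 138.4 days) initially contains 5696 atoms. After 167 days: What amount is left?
N = N₀(1/2)^(t/t½) = 2468 atoms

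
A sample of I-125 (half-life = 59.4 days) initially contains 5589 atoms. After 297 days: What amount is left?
N = N₀(1/2)^(t/t½) = 174.7 atoms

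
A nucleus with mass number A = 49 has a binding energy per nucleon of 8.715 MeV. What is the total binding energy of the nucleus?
B.E. = 8.715 × 49 = 427 MeV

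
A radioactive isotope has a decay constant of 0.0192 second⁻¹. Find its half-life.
t½ = ln(2)/λ = 36.1 seconds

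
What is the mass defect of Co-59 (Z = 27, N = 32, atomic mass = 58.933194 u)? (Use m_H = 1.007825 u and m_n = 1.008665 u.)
Δm = Z·m_H + N·m_n − M = 0.5554 u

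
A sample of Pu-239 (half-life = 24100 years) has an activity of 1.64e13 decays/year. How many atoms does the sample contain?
N = A/λ = 5.702e17 atoms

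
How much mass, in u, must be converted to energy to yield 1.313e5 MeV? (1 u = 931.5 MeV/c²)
m = E/c² = 141 u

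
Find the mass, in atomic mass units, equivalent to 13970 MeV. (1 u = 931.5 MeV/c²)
m = E/c² = 15 u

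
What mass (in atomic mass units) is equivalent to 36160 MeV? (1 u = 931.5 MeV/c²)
m = E/c² = 38.82 u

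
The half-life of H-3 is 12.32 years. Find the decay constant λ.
λ = ln(2)/t½ = 0.05626 year⁻¹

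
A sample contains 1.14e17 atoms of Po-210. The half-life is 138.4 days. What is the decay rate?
A = λN = 5.709e14 decays/day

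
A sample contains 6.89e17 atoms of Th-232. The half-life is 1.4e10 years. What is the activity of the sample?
A = λN = 3.411e7 decays/year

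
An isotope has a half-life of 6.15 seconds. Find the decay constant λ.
λ = ln(2)/t½ = 0.1127 second⁻¹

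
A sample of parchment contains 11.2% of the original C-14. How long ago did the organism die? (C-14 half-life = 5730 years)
Age = t½ × log₂(1/ratio) = 18100 years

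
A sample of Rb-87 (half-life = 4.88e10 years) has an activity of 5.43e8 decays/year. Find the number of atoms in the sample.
N = A/λ = 3.823e19 atoms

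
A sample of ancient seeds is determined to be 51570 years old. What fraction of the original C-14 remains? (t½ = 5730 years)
N/N₀ = (1/2)^(t/t½) = 0.001953 = 0.195%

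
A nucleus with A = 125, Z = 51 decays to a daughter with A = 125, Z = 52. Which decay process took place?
ΔA = 0, ΔZ = +1 ⇒ beta-minus decay (β⁻)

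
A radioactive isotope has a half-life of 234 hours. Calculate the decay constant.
λ = ln(2)/t½ = 0.002962 hour⁻¹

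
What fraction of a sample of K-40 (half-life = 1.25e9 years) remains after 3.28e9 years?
N/N₀ = (1/2)^(t/t½) = 0.1622 = 16.2%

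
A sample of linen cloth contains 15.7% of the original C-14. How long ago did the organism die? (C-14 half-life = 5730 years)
Age = t½ × log₂(1/ratio) = 15310 years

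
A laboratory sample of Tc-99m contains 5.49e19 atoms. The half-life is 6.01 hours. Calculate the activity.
A = λN = 6.332e18 decays/hour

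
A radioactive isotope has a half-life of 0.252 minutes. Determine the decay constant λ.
λ = ln(2)/t½ = 2.751 minute⁻¹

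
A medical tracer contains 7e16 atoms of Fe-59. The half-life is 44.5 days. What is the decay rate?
A = λN = 1.09e15 decays/day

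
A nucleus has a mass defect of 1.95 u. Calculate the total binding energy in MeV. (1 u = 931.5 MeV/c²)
B.E. = Δm × 931.5 = 1816 MeV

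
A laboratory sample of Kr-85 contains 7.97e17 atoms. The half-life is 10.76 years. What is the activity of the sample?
A = λN = 5.134e16 decays/year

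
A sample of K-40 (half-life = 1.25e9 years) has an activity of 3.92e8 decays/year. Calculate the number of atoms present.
N = A/λ = 7.069e17 atoms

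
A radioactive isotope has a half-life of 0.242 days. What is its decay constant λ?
λ = ln(2)/t½ = 2.864 day⁻¹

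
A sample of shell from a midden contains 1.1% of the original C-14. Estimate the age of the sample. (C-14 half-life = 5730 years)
Age = t½ × log₂(1/ratio) = 37280 years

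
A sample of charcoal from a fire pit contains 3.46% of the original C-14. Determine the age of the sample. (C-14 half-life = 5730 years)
Age = t½ × log₂(1/ratio) = 27810 years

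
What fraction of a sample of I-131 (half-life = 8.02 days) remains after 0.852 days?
N/N₀ = (1/2)^(t/t½) = 0.929 = 92.9%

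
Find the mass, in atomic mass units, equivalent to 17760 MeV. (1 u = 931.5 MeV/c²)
m = E/c² = 19.07 u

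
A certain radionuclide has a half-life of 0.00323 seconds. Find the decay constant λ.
λ = ln(2)/t½ = 214.6 second⁻¹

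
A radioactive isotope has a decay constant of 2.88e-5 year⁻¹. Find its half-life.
t½ = ln(2)/λ = 24070 years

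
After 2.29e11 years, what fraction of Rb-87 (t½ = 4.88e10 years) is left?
N/N₀ = (1/2)^(t/t½) = 0.03867 = 3.87%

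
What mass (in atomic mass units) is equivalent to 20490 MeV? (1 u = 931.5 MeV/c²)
m = E/c² = 22 u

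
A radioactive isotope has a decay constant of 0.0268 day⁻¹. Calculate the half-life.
t½ = ln(2)/λ = 25.86 days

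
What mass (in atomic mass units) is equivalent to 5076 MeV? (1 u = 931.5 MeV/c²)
m = E/c² = 5.449 u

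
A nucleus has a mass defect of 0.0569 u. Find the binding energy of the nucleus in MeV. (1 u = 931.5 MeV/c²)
B.E. = Δm × 931.5 = 53 MeV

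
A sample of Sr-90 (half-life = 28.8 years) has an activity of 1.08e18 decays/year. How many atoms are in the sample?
N = A/λ = 4.487e19 atoms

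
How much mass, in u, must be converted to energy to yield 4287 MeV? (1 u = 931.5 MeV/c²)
m = E/c² = 4.602 u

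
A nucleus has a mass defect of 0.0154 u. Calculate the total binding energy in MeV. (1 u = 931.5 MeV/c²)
B.E. = Δm × 931.5 = 14.35 MeV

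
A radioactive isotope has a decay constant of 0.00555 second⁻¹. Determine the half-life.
t½ = ln(2)/λ = 124.9 seconds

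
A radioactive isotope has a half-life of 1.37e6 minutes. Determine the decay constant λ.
λ = ln(2)/t½ = 5.059e-7 minute⁻¹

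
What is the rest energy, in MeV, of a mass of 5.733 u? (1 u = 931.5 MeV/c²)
E = mc² = 5340 MeV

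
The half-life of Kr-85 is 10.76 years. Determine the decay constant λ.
λ = ln(2)/t½ = 0.06442 year⁻¹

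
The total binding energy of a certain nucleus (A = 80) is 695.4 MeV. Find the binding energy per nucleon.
B.E./A = 695.4/80 = 8.692 MeV/nucleon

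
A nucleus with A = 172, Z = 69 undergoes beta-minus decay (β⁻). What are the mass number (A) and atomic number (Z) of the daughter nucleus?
Daughter: A = 172, Z = 70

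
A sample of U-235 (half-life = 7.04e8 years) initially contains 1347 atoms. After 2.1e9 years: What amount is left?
N = N₀(1/2)^(t/t½) = 170.4 atoms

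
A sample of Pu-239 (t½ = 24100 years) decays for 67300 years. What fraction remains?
N/N₀ = (1/2)^(t/t½) = 0.1443 = 14.4%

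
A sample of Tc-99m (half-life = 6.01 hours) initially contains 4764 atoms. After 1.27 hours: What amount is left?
N = N₀(1/2)^(t/t½) = 4115 atoms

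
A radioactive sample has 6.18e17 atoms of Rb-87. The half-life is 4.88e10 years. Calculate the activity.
A = λN = 8.778e6 decays/year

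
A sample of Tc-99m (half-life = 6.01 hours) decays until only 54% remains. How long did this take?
t = t½ × log₂(N₀/N) = 5.343 hours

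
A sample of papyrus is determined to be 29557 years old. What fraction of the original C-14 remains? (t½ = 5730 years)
N/N₀ = (1/2)^(t/t½) = 0.028 = 2.8%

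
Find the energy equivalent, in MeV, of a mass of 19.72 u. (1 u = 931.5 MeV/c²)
E = mc² = 18370 MeV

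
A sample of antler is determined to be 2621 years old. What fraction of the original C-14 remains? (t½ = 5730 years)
N/N₀ = (1/2)^(t/t½) = 0.7283 = 72.8%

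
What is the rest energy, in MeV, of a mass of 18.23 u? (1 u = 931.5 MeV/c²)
E = mc² = 16980 MeV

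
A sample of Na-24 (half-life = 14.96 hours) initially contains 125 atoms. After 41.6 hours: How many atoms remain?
N = N₀(1/2)^(t/t½) = 18.19 atoms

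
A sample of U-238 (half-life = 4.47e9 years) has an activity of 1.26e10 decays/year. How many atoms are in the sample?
N = A/λ = 8.126e19 atoms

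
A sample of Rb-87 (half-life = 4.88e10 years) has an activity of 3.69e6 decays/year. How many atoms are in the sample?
N = A/λ = 2.598e17 atoms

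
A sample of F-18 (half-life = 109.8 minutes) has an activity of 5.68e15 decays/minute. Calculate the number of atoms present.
N = A/λ = 8.998e17 atoms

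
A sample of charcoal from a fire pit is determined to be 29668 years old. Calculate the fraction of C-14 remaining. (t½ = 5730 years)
N/N₀ = (1/2)^(t/t½) = 0.02763 = 2.76%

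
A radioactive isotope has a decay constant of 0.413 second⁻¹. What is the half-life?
t½ = ln(2)/λ = 1.678 seconds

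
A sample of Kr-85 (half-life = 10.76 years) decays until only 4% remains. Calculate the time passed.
t = t½ × log₂(N₀/N) = 49.97 years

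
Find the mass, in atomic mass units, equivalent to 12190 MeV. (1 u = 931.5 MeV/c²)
m = E/c² = 13.09 u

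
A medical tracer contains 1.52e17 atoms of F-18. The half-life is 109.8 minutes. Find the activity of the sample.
A = λN = 9.595e14 decays/minute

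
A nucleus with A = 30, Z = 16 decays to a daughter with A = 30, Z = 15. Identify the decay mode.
ΔA = 0, ΔZ = -1 ⇒ beta-plus decay (β⁺) or electron capture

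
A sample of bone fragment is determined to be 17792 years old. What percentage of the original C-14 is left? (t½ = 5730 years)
N/N₀ = (1/2)^(t/t½) = 0.1162 = 11.6%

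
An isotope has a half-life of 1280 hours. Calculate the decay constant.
λ = ln(2)/t½ = 5.415e-4 hour⁻¹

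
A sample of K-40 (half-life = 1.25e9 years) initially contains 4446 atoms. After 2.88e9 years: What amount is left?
N = N₀(1/2)^(t/t½) = 900.3 atoms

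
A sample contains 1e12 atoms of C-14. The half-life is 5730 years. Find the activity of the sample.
A = λN = 1.21e8 decays/year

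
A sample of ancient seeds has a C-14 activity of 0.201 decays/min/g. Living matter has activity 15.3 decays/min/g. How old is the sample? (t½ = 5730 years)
Age = t½ × log₂(A₀/A) = 35810 years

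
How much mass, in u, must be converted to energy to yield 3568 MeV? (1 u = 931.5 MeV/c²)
m = E/c² = 3.83 u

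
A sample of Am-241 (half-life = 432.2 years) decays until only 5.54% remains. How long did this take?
t = t½ × log₂(N₀/N) = 1804 years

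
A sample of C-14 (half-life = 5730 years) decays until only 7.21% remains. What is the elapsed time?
t = t½ × log₂(N₀/N) = 21740 years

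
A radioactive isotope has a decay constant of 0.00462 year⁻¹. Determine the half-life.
t½ = ln(2)/λ = 150 years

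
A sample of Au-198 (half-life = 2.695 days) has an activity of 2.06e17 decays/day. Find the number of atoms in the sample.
N = A/λ = 8.009e17 atoms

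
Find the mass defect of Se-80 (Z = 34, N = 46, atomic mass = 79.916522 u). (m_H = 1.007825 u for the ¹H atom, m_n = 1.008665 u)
Δm = Z·m_H + N·m_n − M = 0.7481 u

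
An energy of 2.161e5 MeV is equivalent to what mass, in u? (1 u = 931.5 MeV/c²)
m = E/c² = 232 u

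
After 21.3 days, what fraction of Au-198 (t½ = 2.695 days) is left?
N/N₀ = (1/2)^(t/t½) = 0.004176 = 0.418%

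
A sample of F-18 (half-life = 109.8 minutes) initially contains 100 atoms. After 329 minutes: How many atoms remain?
N = N₀(1/2)^(t/t½) = 12.53 atoms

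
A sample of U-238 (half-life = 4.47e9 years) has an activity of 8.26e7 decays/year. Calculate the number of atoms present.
N = A/λ = 5.327e17 atoms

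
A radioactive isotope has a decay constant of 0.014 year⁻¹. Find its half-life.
t½ = ln(2)/λ = 49.51 years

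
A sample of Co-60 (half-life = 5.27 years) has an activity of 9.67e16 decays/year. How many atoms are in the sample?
N = A/λ = 7.352e17 atoms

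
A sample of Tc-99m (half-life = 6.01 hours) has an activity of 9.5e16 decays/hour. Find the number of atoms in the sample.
N = A/λ = 8.237e17 atoms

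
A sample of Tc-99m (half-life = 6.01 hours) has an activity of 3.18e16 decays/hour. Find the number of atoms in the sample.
N = A/λ = 2.757e17 atoms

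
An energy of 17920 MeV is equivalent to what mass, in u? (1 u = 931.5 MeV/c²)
m = E/c² = 19.24 u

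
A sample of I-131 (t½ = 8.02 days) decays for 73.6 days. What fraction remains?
N/N₀ = (1/2)^(t/t½) = 0.001728 = 0.173%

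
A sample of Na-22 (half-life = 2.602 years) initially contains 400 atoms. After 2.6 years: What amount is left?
N = N₀(1/2)^(t/t½) = 200.1 atoms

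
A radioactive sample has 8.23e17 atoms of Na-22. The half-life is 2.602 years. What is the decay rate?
A = λN = 2.192e17 decays/year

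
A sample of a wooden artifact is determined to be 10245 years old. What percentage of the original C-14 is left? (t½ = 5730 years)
N/N₀ = (1/2)^(t/t½) = 0.2896 = 29%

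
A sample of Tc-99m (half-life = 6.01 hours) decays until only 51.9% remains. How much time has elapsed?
t = t½ × log₂(N₀/N) = 5.687 hours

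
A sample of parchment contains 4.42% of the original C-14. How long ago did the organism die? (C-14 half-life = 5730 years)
Age = t½ × log₂(1/ratio) = 25780 years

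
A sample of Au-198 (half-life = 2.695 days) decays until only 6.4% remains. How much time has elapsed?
t = t½ × log₂(N₀/N) = 10.69 days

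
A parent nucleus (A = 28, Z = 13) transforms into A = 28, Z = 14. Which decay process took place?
ΔA = 0, ΔZ = +1 ⇒ beta-minus decay (β⁻)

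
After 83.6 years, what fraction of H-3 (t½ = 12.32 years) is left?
N/N₀ = (1/2)^(t/t½) = 0.009064 = 0.906%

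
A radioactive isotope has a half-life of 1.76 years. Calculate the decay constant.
λ = ln(2)/t½ = 0.3938 year⁻¹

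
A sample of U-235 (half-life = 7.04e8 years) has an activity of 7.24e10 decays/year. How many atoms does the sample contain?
N = A/λ = 7.353e19 atoms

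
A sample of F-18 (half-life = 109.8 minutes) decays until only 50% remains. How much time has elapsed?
t = t½ × log₂(N₀/N) = 109.8 minutes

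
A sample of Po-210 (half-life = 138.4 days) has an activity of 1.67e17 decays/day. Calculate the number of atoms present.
N = A/λ = 3.334e19 atoms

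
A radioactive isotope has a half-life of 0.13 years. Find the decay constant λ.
λ = ln(2)/t½ = 5.332 year⁻¹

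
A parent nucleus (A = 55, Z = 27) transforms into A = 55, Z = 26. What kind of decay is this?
ΔA = 0, ΔZ = -1 ⇒ beta-plus decay (β⁺) or electron capture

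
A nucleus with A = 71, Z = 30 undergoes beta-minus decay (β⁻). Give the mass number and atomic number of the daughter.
Daughter: A = 71, Z = 31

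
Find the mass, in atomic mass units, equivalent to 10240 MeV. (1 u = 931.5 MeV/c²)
m = E/c² = 10.99 u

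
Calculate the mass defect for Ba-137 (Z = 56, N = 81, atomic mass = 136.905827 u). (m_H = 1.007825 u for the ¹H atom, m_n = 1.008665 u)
Δm = Z·m_H + N·m_n − M = 1.234 u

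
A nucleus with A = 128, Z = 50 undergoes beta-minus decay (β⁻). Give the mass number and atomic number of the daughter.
Daughter: A = 128, Z = 51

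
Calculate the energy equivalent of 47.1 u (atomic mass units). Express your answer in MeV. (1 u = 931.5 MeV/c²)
E = mc² = 43870 MeV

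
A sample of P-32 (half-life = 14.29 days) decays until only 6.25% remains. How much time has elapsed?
t = t½ × log₂(N₀/N) = 57.16 days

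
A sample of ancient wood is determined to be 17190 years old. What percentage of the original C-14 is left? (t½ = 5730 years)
N/N₀ = (1/2)^(t/t½) = 0.125 = 12.5%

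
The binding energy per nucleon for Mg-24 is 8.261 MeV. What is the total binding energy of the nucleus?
B.E. = 8.261 × 24 = 198.3 MeV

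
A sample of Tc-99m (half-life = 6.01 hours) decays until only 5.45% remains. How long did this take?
t = t½ × log₂(N₀/N) = 25.23 hours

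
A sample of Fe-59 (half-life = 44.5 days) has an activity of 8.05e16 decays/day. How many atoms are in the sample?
N = A/λ = 5.168e18 atoms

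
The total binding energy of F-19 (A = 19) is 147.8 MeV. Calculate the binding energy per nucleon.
B.E./A = 147.8/19 = 7.779 MeV/nucleon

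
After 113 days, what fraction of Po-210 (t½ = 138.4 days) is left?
N/N₀ = (1/2)^(t/t½) = 0.5678 = 56.8%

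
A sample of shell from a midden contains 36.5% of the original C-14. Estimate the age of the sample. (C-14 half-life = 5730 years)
Age = t½ × log₂(1/ratio) = 8332 years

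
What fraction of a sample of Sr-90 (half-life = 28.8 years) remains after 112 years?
N/N₀ = (1/2)^(t/t½) = 0.0675 = 6.75%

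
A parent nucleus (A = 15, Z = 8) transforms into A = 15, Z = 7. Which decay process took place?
ΔA = 0, ΔZ = -1 ⇒ beta-plus decay (β⁺) or electron capture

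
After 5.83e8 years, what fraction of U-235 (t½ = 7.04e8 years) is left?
N/N₀ = (1/2)^(t/t½) = 0.5633 = 56.3%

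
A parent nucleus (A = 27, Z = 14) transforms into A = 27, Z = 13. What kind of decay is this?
ΔA = 0, ΔZ = -1 ⇒ beta-plus decay (β⁺) or electron capture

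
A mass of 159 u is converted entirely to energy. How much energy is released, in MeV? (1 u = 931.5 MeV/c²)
E = mc² = 1.481e5 MeV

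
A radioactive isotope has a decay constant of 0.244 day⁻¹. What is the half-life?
t½ = ln(2)/λ = 2.841 days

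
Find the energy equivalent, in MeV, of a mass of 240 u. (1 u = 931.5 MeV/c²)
E = mc² = 2.236e5 MeV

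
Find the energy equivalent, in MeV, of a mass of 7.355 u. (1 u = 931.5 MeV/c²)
E = mc² = 6851 MeV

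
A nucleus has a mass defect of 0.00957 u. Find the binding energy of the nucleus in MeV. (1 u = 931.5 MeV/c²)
B.E. = Δm × 931.5 = 8.914 MeV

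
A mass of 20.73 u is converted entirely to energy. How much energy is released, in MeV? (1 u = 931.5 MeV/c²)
E = mc² = 19310 MeV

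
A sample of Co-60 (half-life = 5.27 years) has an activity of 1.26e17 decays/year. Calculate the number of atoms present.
N = A/λ = 9.58e17 atoms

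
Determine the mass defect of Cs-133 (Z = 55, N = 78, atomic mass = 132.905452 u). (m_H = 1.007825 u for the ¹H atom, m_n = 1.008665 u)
Δm = Z·m_H + N·m_n − M = 1.201 u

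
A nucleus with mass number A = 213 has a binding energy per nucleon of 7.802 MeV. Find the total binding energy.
B.E. = 7.802 × 213 = 1662 MeV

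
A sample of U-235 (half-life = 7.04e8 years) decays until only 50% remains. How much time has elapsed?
t = t½ × log₂(N₀/N) = 7.04e8 years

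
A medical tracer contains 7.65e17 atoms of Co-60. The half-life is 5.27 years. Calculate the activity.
A = λN = 1.006e17 decays/year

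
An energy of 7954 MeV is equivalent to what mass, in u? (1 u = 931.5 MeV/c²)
m = E/c² = 8.539 u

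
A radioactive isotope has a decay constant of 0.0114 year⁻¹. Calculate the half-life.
t½ = ln(2)/λ = 60.8 years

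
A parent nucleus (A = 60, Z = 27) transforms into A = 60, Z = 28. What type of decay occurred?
ΔA = 0, ΔZ = +1 ⇒ beta-minus decay (β⁻)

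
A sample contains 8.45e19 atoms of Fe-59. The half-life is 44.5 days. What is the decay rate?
A = λN = 1.316e18 decays/day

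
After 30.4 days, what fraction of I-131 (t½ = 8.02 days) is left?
N/N₀ = (1/2)^(t/t½) = 0.07227 = 7.23%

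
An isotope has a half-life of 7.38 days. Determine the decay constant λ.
λ = ln(2)/t½ = 0.09392 day⁻¹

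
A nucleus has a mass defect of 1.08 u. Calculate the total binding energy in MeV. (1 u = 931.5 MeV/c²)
B.E. = Δm × 931.5 = 1006 MeV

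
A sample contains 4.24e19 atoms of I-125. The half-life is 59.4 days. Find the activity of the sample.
A = λN = 4.948e17 decays/day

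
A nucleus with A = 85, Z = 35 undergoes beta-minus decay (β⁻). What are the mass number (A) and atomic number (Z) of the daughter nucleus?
Daughter: A = 85, Z = 36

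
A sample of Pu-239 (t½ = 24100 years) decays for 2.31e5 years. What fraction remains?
N/N₀ = (1/2)^(t/t½) = 0.001302 = 0.13%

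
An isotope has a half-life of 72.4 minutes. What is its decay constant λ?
λ = ln(2)/t½ = 0.009574 minute⁻¹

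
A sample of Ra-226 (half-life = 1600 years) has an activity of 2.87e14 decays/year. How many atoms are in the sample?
N = A/λ = 6.625e17 atoms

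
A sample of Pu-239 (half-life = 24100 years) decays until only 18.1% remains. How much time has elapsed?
t = t½ × log₂(N₀/N) = 59430 years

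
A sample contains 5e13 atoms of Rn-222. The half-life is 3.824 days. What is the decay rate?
A = λN = 9.063e12 decays/day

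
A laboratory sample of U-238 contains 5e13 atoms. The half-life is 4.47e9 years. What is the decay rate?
A = λN = 7753 decays/year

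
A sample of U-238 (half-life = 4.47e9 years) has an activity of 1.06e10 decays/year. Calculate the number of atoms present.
N = A/λ = 6.836e19 atoms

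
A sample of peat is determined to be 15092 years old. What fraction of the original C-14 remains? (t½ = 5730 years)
N/N₀ = (1/2)^(t/t½) = 0.1611 = 16.1%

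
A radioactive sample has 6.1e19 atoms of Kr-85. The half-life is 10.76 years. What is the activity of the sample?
A = λN = 3.93e18 decays/year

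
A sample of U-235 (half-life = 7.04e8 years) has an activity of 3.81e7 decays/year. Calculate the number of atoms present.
N = A/λ = 3.87e16 atoms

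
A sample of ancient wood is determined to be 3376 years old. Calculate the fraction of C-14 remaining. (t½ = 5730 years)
N/N₀ = (1/2)^(t/t½) = 0.6647 = 66.5%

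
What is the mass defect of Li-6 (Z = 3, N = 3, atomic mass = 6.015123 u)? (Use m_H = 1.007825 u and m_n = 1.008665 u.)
Δm = Z·m_H + N·m_n − M = 0.03435 u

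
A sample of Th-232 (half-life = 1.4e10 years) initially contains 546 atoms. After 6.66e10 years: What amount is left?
N = N₀(1/2)^(t/t½) = 20.19 atoms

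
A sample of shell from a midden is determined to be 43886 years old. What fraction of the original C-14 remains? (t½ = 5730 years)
N/N₀ = (1/2)^(t/t½) = 0.004948 = 0.495%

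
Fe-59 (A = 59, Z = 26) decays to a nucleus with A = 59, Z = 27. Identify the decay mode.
ΔA = 0, ΔZ = +1 ⇒ beta-minus decay (β⁻)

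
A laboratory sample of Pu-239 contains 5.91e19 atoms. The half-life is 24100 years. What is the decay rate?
A = λN = 1.7e15 decays/year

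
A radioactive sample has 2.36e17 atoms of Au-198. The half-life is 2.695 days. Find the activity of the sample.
A = λN = 6.07e16 decays/day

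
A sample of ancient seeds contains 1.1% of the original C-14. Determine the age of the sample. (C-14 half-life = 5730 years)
Age = t½ × log₂(1/ratio) = 37280 years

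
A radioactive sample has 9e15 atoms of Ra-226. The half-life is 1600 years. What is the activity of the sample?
A = λN = 3.899e12 decays/year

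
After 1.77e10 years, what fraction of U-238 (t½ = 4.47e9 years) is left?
N/N₀ = (1/2)^(t/t½) = 0.06427 = 6.43%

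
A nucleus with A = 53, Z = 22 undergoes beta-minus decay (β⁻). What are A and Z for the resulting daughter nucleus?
Daughter: A = 53, Z = 23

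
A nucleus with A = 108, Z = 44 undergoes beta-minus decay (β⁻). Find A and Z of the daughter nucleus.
Daughter: A = 108, Z = 45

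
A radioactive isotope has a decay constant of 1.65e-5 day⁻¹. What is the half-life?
t½ = ln(2)/λ = 42010 days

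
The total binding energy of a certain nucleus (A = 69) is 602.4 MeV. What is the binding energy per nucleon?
B.E./A = 602.4/69 = 8.73 MeV/nucleon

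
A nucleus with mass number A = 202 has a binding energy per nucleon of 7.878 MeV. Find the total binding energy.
B.E. = 7.878 × 202 = 1591 MeV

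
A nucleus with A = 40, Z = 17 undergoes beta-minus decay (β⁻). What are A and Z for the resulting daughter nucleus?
Daughter: A = 40, Z = 18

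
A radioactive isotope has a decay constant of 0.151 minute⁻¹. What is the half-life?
t½ = ln(2)/λ = 4.59 minutes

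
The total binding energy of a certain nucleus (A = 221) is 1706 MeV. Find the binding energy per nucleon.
B.E./A = 1706/221 = 7.719 MeV/nucleon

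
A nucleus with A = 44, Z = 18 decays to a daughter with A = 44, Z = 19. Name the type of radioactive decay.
ΔA = 0, ΔZ = +1 ⇒ beta-minus decay (β⁻)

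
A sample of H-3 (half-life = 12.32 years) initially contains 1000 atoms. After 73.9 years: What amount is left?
N = N₀(1/2)^(t/t½) = 15.64 atoms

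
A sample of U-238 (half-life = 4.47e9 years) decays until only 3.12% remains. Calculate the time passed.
t = t½ × log₂(N₀/N) = 2.236e10 years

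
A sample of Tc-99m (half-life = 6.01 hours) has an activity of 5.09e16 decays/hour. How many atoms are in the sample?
N = A/λ = 4.413e17 atoms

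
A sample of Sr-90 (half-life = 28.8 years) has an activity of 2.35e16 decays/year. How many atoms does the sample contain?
N = A/λ = 9.764e17 atoms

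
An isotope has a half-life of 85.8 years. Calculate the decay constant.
λ = ln(2)/t½ = 0.008079 year⁻¹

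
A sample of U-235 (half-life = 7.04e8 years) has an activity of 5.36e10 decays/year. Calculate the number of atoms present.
N = A/λ = 5.444e19 atoms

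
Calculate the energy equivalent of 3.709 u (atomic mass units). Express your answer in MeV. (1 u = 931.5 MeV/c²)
E = mc² = 3455 MeV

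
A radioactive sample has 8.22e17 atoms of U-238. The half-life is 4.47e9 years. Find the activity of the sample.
A = λN = 1.275e8 decays/year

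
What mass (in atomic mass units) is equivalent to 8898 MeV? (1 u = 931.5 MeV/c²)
m = E/c² = 9.552 u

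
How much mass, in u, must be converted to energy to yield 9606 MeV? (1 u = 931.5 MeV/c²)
m = E/c² = 10.31 u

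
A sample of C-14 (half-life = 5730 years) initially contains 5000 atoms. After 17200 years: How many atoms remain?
N = N₀(1/2)^(t/t½) = 624.2 atoms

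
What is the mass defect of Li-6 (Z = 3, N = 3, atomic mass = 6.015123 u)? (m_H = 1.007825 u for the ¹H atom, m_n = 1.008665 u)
Δm = Z·m_H + N·m_n − M = 0.03435 u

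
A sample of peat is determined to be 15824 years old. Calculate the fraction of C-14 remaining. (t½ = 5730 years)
N/N₀ = (1/2)^(t/t½) = 0.1475 = 14.7%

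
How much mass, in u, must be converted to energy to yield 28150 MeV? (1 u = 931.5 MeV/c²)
m = E/c² = 30.22 u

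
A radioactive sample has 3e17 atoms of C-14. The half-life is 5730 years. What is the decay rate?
A = λN = 3.629e13 decays/year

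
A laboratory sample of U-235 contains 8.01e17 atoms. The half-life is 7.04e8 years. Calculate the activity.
A = λN = 7.887e8 decays/year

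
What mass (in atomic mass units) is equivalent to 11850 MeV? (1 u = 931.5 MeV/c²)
m = E/c² = 12.72 u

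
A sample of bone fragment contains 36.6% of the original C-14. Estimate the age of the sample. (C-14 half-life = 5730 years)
Age = t½ × log₂(1/ratio) = 8309 years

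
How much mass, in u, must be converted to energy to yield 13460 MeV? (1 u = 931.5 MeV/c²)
m = E/c² = 14.45 u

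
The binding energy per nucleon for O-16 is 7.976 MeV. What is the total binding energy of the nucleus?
B.E. = 7.976 × 16 = 127.6 MeV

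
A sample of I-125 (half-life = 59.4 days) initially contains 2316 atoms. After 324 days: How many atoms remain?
N = N₀(1/2)^(t/t½) = 52.81 atoms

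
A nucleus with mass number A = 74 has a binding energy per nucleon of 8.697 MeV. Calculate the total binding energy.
B.E. = 8.697 × 74 = 643.6 MeV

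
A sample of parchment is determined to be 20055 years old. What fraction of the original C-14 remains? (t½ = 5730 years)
N/N₀ = (1/2)^(t/t½) = 0.08839 = 8.84%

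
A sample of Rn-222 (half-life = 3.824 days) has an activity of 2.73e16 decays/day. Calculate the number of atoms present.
N = A/λ = 1.506e17 atoms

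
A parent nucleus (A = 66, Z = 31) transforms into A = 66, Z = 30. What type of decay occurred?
ΔA = 0, ΔZ = -1 ⇒ beta-plus decay (β⁺) or electron capture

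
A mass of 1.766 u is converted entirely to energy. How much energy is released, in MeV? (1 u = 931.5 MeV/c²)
E = mc² = 1645 MeV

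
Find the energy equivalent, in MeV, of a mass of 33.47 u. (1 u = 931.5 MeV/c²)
E = mc² = 31180 MeV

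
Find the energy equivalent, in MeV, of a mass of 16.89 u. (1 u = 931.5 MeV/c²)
E = mc² = 15730 MeV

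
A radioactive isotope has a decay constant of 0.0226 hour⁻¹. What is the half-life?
t½ = ln(2)/λ = 30.67 hours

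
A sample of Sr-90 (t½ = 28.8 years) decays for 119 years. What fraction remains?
N/N₀ = (1/2)^(t/t½) = 0.05704 = 5.7%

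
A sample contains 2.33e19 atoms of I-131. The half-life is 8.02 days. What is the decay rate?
A = λN = 2.014e18 decays/day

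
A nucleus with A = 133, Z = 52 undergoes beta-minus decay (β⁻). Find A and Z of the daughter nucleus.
Daughter: A = 133, Z = 53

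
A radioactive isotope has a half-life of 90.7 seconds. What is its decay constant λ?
λ = ln(2)/t½ = 0.007642 second⁻¹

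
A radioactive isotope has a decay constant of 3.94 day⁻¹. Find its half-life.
t½ = ln(2)/λ = 0.1759 days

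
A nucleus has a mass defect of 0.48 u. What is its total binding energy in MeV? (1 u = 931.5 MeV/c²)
B.E. = Δm × 931.5 = 447.1 MeV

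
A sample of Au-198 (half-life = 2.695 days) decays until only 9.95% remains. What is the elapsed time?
t = t½ × log₂(N₀/N) = 8.972 days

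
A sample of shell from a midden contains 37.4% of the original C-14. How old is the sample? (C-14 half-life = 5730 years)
Age = t½ × log₂(1/ratio) = 8130 years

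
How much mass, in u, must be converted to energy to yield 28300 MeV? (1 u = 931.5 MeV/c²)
m = E/c² = 30.38 u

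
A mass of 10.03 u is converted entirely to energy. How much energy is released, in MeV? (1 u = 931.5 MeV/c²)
E = mc² = 9343 MeV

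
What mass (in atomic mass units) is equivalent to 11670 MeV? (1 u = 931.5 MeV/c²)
m = E/c² = 12.53 u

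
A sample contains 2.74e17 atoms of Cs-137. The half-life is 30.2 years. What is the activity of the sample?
A = λN = 6.289e15 decays/year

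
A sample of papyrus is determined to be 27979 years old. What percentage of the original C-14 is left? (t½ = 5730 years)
N/N₀ = (1/2)^(t/t½) = 0.03389 = 3.39%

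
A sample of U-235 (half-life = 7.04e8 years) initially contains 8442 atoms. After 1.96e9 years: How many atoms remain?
N = N₀(1/2)^(t/t½) = 1226 atoms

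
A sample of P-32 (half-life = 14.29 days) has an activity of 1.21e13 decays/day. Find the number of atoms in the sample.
N = A/λ = 2.495e14 atoms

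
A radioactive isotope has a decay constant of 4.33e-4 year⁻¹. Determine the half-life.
t½ = ln(2)/λ = 1601 years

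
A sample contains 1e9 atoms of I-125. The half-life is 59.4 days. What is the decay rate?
A = λN = 1.167e7 decays/day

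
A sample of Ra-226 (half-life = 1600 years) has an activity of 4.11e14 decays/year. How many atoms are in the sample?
N = A/λ = 9.487e17 atoms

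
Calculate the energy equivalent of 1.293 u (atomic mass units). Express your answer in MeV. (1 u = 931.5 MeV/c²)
E = mc² = 1204 MeV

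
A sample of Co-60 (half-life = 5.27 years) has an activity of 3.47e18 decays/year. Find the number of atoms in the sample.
N = A/λ = 2.638e19 atoms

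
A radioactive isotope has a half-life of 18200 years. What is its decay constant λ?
λ = ln(2)/t½ = 3.809e-5 year⁻¹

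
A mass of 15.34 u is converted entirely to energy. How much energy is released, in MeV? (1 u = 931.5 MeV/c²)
E = mc² = 14290 MeV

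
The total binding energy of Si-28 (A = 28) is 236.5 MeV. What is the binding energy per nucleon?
B.E./A = 236.5/28 = 8.446 MeV/nucleon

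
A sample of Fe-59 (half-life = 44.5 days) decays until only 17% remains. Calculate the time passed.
t = t½ × log₂(N₀/N) = 113.8 days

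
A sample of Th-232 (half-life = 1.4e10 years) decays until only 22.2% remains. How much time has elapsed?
t = t½ × log₂(N₀/N) = 3.04e10 years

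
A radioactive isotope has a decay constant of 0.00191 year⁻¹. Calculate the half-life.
t½ = ln(2)/λ = 362.9 years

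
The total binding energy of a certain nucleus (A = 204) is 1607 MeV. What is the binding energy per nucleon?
B.E./A = 1607/204 = 7.877 MeV/nucleon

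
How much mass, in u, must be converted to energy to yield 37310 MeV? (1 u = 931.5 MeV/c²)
m = E/c² = 40.05 u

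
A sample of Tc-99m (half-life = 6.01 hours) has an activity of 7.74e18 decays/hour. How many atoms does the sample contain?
N = A/λ = 6.711e19 atoms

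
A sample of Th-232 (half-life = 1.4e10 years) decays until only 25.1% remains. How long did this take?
t = t½ × log₂(N₀/N) = 2.792e10 years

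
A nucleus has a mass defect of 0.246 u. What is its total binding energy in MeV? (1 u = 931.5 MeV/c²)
B.E. = Δm × 931.5 = 229.1 MeV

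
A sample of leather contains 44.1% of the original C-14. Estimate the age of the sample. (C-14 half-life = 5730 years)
Age = t½ × log₂(1/ratio) = 6768 years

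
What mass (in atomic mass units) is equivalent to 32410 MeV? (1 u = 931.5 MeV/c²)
m = E/c² = 34.79 u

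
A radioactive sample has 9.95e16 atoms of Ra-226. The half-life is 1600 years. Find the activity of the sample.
A = λN = 4.311e13 decays/year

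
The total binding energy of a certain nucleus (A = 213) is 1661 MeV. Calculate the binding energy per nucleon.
B.E./A = 1661/213 = 7.798 MeV/nucleon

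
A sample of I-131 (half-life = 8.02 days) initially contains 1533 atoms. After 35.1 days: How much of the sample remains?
N = N₀(1/2)^(t/t½) = 73.8 atoms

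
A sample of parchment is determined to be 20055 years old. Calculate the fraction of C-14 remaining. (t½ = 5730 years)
N/N₀ = (1/2)^(t/t½) = 0.08839 = 8.84%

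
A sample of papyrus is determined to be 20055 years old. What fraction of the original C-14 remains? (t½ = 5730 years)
N/N₀ = (1/2)^(t/t½) = 0.08839 = 8.84%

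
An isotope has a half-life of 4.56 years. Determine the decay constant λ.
λ = ln(2)/t½ = 0.152 year⁻¹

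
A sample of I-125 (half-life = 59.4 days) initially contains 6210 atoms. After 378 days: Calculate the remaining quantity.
N = N₀(1/2)^(t/t½) = 75.41 atoms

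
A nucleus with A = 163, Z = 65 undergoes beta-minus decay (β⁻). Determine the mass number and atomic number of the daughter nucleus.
Daughter: A = 163, Z = 66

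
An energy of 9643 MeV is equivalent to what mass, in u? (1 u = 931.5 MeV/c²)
m = E/c² = 10.35 u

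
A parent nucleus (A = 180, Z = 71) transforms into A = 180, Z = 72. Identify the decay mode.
ΔA = 0, ΔZ = +1 ⇒ beta-minus decay (β⁻)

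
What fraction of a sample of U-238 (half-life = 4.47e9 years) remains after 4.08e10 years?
N/N₀ = (1/2)^(t/t½) = 0.001788 = 0.179%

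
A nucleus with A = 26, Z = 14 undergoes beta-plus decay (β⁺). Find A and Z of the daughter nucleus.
Daughter: A = 26, Z = 13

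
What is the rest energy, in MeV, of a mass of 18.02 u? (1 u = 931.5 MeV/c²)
E = mc² = 16790 MeV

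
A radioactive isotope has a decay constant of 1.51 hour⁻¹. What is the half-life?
t½ = ln(2)/λ = 0.459 hours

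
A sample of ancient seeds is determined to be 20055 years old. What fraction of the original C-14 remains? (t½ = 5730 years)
N/N₀ = (1/2)^(t/t½) = 0.08839 = 8.84%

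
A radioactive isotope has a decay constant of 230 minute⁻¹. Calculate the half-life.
t½ = ln(2)/λ = 0.003014 minutes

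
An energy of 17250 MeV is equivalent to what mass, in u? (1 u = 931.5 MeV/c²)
m = E/c² = 18.52 u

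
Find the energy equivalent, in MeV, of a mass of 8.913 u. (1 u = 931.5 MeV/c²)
E = mc² = 8302 MeV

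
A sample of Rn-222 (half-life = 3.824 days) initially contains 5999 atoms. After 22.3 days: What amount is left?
N = N₀(1/2)^(t/t½) = 105.3 atoms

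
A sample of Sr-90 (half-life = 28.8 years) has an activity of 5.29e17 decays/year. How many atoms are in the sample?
N = A/λ = 2.198e19 atoms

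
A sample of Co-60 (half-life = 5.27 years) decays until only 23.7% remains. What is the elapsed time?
t = t½ × log₂(N₀/N) = 10.95 years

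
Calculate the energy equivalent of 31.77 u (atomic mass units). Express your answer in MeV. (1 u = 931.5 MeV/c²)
E = mc² = 29590 MeV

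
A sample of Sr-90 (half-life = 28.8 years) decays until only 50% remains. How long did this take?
t = t½ × log₂(N₀/N) = 28.8 years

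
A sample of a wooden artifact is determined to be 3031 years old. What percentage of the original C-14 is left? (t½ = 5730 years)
N/N₀ = (1/2)^(t/t½) = 0.693 = 69.3%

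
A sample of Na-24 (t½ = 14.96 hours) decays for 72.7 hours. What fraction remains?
N/N₀ = (1/2)^(t/t½) = 0.03444 = 3.44%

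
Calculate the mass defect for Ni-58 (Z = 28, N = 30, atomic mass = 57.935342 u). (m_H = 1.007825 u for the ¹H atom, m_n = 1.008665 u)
Δm = Z·m_H + N·m_n − M = 0.5437 u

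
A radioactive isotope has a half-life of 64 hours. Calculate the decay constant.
λ = ln(2)/t½ = 0.01083 hour⁻¹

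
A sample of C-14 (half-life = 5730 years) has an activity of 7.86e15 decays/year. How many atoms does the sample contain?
N = A/λ = 6.498e19 atoms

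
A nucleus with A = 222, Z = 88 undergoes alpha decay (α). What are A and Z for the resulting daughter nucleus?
Daughter: A = 218, Z = 86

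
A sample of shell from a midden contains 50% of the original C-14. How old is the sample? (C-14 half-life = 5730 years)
Age = t½ × log₂(1/ratio) = 5730 years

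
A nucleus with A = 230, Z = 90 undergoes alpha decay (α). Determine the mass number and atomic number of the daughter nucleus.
Daughter: A = 226, Z = 88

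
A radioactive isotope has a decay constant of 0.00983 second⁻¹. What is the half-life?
t½ = ln(2)/λ = 70.51 seconds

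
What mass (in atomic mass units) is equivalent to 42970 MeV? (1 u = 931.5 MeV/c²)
m = E/c² = 46.13 u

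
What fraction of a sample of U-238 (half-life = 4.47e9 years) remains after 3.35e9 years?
N/N₀ = (1/2)^(t/t½) = 0.5948 = 59.5%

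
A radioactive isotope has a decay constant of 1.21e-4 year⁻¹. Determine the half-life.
t½ = ln(2)/λ = 5728 years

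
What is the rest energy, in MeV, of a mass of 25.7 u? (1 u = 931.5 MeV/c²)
E = mc² = 23940 MeV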